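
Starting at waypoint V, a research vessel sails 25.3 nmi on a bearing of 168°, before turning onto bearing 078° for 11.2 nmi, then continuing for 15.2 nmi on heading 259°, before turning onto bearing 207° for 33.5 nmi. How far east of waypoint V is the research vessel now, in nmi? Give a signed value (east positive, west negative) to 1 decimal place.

-13.9 nmi

Leg 1 (168°, 25.3 nmi): east 25.3 sin 168° = 5.26, north 25.3 cos 168° = -24.75
Leg 2 (078°, 11.2 nmi): east 11.2 sin 78° = 10.96, north 11.2 cos 78° = 2.33
Leg 3 (259°, 15.2 nmi): east 15.2 sin 259° = -14.92, north 15.2 cos 259° = -2.90
Leg 4 (207°, 33.5 nmi): east 33.5 sin 207° = -15.21, north 33.5 cos 207° = -29.85
Net east component: -13.91 nmi.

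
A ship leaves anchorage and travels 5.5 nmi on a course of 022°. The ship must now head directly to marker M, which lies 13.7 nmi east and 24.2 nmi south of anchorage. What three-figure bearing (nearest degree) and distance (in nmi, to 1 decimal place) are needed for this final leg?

Leg 1 (022°, 5.5 nmi): east 5.5 sin 22° = 2.06, north 5.5 cos 22° = 5.10
Current position: (2.06, 5.10). Target: (13.7, -24.2). Remaining: Δeast = 11.64, Δnorth = -29.30.
Bearing = atan2(11.64, -29.30) mod 360° = 158.33°; distance = √((11.64)² + (-29.30)²) = 31.527 nmi.

158°, 31.5 nmi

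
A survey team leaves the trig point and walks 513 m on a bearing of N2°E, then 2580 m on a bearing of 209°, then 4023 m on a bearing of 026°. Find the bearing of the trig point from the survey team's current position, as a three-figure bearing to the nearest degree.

Leg 1 (N2°E, 513 m): east 513 sin 2° = 17.90, north 513 cos 2° = 512.69
Leg 2 (209°, 2580 m): east 2580 sin 209° = -1250.81, north 2580 cos 209° = -2256.52
Leg 3 (026°, 4023 m): east 4023 sin 26° = 1763.57, north 4023 cos 26° = 3615.85
Net displacement: 530.66 east, 1872.02 north. Direction back to start is (-530.66, -1872.02): bearing = atan2(-530.66, -1872.02) mod 360° = 195.83° ≈ 196°.

196°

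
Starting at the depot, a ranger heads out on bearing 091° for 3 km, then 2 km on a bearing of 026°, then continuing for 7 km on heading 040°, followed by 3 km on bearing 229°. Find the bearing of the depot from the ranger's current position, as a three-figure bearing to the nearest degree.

230°

Leg 1 (091°, 3 km): east 3 sin 91° = 3.00, north 3 cos 91° = -0.05
Leg 2 (026°, 2 km): east 2 sin 26° = 0.88, north 2 cos 26° = 1.80
Leg 3 (040°, 7 km): east 7 sin 40° = 4.50, north 7 cos 40° = 5.36
Leg 4 (229°, 3 km): east 3 sin 229° = -2.26, north 3 cos 229° = -1.97
Net displacement: 6.11 east, 5.14 north. Direction back to start is (-6.11, -5.14): bearing = atan2(-6.11, -5.14) mod 360° = 229.94° ≈ 230°.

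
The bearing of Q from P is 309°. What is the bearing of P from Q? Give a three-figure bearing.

129°

Back-bearing = 309° − 180° = 129°.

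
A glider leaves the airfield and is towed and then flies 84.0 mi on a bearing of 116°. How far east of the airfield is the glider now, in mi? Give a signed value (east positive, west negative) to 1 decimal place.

75.5 mi

Leg 1 (116°, 84.0 mi): east 84.0 sin 116° = 75.50, north 84.0 cos 116° = -36.82
Net east component: 75.50 mi.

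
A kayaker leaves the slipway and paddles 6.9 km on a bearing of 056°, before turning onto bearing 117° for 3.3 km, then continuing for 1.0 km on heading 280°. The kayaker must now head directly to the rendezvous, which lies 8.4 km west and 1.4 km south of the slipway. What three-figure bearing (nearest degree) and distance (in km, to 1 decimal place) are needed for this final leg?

256°, 16.6 km

Leg 1 (056°, 6.9 km): east 6.9 sin 56° = 5.72, north 6.9 cos 56° = 3.86
Leg 2 (117°, 3.3 km): east 3.3 sin 117° = 2.94, north 3.3 cos 117° = -1.50
Leg 3 (280°, 1.0 km): east 1.0 sin 280° = -0.98, north 1.0 cos 280° = 0.17
Current position: (7.68, 2.53). Target: (-8.4, -1.4). Remaining: Δeast = -16.08, Δnorth = -3.93.
Bearing = atan2(-16.08, -3.93) mod 360° = 256.25°; distance = √((-16.08)² + (-3.93)²) = 16.550 km.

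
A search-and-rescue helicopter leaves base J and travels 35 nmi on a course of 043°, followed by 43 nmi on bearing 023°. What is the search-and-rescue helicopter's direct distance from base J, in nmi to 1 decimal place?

Leg 1 (043°, 35 nmi): east 35 sin 43° = 23.87, north 35 cos 43° = 25.60
Leg 2 (023°, 43 nmi): east 43 sin 23° = 16.80, north 43 cos 23° = 39.58
Net: 40.67 east, 65.18 north. Distance = √((40.67)² + (65.18)²) = 76.828 nmi.

76.8 nmi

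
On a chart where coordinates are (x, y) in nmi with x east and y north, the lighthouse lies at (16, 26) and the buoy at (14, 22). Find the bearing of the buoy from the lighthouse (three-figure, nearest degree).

207°

Δeast = 14 − 16 = -2.00; Δnorth = 22 − 26 = -4.00.
Bearing = atan2(Δeast, Δnorth) mod 360° = 206.57° ≈ 207°.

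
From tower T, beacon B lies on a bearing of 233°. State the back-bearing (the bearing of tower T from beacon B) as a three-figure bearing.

053°

Back-bearing = 233° − 180° = 053°.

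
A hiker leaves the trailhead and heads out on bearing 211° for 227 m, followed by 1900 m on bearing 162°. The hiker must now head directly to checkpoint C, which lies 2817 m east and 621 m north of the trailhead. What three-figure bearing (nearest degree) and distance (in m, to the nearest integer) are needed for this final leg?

Leg 1 (211°, 227 m): east 227 sin 211° = -116.91, north 227 cos 211° = -194.58
Leg 2 (162°, 1900 m): east 1900 sin 162° = 587.13, north 1900 cos 162° = -1807.01
Current position: (470.22, -2001.58). Target: (2817, 621). Remaining: Δeast = 2346.78, Δnorth = 2622.58.
Bearing = atan2(2346.78, 2622.58) mod 360° = 41.82°; distance = √((2346.78)² + (2622.58)²) = 3519.280 m.

042°, 3519 m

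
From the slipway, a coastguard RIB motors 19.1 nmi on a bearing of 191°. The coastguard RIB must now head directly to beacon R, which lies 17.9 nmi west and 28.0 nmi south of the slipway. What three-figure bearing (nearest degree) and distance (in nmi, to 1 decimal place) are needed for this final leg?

237°, 17.0 nmi

Leg 1 (191°, 19.1 nmi): east 19.1 sin 191° = -3.64, north 19.1 cos 191° = -18.75
Current position: (-3.64, -18.75). Target: (-17.9, -28.0). Remaining: Δeast = -14.26, Δnorth = -9.25.
Bearing = atan2(-14.26, -9.25) mod 360° = 237.02°; distance = √((-14.26)² + (-9.25)²) = 16.994 nmi.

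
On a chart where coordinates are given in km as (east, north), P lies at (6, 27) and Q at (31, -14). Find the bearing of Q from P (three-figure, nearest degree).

Δeast = 31 − 6 = 25.00; Δnorth = -14 − 27 = -41.00.
Bearing = atan2(Δeast, Δnorth) mod 360° = 148.63° ≈ 149°.

149°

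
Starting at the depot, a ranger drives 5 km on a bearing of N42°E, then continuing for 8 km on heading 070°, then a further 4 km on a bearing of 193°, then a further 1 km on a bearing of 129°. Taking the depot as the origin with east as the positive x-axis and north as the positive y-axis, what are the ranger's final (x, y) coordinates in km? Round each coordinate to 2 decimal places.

Leg 1 (N42°E, 5 km): east 5 sin 42° = 3.35, north 5 cos 42° = 3.72
Leg 2 (070°, 8 km): east 8 sin 70° = 7.52, north 8 cos 70° = 2.74
Leg 3 (193°, 4 km): east 4 sin 193° = -0.90, north 4 cos 193° = -3.90
Leg 4 (129°, 1 km): east 1 sin 129° = 0.78, north 1 cos 129° = -0.63
Summing: 10.74 km east, 1.93 km north → (10.74, 1.93).

(10.74, 1.93)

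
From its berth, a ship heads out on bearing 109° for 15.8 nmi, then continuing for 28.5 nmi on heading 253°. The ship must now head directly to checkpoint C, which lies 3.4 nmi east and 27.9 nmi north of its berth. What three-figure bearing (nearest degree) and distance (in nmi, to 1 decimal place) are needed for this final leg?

Leg 1 (109°, 15.8 nmi): east 15.8 sin 109° = 14.94, north 15.8 cos 109° = -5.14
Leg 2 (253°, 28.5 nmi): east 28.5 sin 253° = -27.25, north 28.5 cos 253° = -8.33
Current position: (-12.32, -13.48). Target: (3.4, 27.9). Remaining: Δeast = 15.72, Δnorth = 41.38.
Bearing = atan2(15.72, 41.38) mod 360° = 20.80°; distance = √((15.72)² + (41.38)²) = 44.261 nmi.

021°, 44.3 nmi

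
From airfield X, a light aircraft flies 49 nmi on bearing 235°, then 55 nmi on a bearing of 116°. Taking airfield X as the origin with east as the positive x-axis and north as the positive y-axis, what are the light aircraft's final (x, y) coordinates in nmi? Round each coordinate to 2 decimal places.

Leg 1 (235°, 49 nmi): east 49 sin 235° = -40.14, north 49 cos 235° = -28.11
Leg 2 (116°, 55 nmi): east 55 sin 116° = 49.43, north 55 cos 116° = -24.11
Summing: 9.30 nmi east, -52.22 nmi north → (9.30, -52.22).

(9.30, -52.22)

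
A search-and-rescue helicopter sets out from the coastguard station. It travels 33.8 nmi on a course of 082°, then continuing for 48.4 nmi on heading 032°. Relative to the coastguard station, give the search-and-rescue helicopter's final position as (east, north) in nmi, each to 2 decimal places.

(59.12, 45.75)

Leg 1 (082°, 33.8 nmi): east 33.8 sin 82° = 33.47, north 33.8 cos 82° = 4.70
Leg 2 (032°, 48.4 nmi): east 48.4 sin 32° = 25.65, north 48.4 cos 32° = 41.05
Summing: 59.12 nmi east, 45.75 nmi north → (59.12, 45.75).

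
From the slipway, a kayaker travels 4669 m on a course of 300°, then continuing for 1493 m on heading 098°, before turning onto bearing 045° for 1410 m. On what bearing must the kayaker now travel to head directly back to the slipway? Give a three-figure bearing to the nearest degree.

Leg 1 (300°, 4669 m): east 4669 sin 300° = -4043.47, north 4669 cos 300° = 2334.50
Leg 2 (098°, 1493 m): east 1493 sin 98° = 1478.47, north 1493 cos 98° = -207.79
Leg 3 (045°, 1410 m): east 1410 sin 45° = 997.02, north 1410 cos 45° = 997.02
Net displacement: -1567.98 east, 3123.74 north. Direction back to start is (1567.98, -3123.74): bearing = atan2(1567.98, -3123.74) mod 360° = 153.35° ≈ 153°.

153°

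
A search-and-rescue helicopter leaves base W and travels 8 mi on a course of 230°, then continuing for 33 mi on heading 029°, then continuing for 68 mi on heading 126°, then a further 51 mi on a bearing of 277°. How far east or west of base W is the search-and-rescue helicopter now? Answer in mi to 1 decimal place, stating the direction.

Leg 1 (230°, 8 mi): east 8 sin 230° = -6.13, north 8 cos 230° = -5.14
Leg 2 (029°, 33 mi): east 33 sin 29° = 16.00, north 33 cos 29° = 28.86
Leg 3 (126°, 68 mi): east 68 sin 126° = 55.01, north 68 cos 126° = -39.97
Leg 4 (277°, 51 mi): east 51 sin 277° = -50.62, north 51 cos 277° = 6.22
Net east component: 14.26 mi.

14.3 mi east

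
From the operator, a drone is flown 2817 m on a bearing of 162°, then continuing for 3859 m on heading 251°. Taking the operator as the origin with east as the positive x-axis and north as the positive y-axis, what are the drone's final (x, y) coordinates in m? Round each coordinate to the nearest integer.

(-2778, -3935)

Leg 1 (162°, 2817 m): east 2817 sin 162° = 870.50, north 2817 cos 162° = -2679.13
Leg 2 (251°, 3859 m): east 3859 sin 251° = -3648.76, north 3859 cos 251° = -1256.37
Summing: -2778.26 m east, -3935.49 m north → (-2778, -3935).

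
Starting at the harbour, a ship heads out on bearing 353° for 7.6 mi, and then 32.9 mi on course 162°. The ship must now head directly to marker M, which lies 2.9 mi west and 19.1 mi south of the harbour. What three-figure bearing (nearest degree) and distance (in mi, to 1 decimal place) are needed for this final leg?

Leg 1 (353°, 7.6 mi): east 7.6 sin 353° = -0.93, north 7.6 cos 353° = 7.54
Leg 2 (162°, 32.9 mi): east 32.9 sin 162° = 10.17, north 32.9 cos 162° = -31.29
Current position: (9.24, -23.75). Target: (-2.9, -19.1). Remaining: Δeast = -12.14, Δnorth = 4.65.
Bearing = atan2(-12.14, 4.65) mod 360° = 290.94°; distance = √((-12.14)² + (4.65)²) = 12.999 mi.

291°, 13.0 mi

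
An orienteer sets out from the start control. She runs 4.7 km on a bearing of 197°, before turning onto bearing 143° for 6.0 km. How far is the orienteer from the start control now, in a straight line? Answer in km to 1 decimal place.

9.6 km

Leg 1 (197°, 4.7 km): east 4.7 sin 197° = -1.37, north 4.7 cos 197° = -4.49
Leg 2 (143°, 6.0 km): east 6.0 sin 143° = 3.61, north 6.0 cos 143° = -4.79
Net: 2.24 east, -9.29 north. Distance = √((2.24)² + (-9.29)²) = 9.552 km.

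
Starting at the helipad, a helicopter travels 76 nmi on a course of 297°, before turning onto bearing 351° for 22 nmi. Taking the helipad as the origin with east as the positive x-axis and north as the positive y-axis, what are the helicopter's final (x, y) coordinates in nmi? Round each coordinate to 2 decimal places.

Leg 1 (297°, 76 nmi): east 76 sin 297° = -67.72, north 76 cos 297° = 34.50
Leg 2 (351°, 22 nmi): east 22 sin 351° = -3.44, north 22 cos 351° = 21.73
Summing: -71.16 nmi east, 56.23 nmi north → (-71.16, 56.23).

(-71.16, 56.23)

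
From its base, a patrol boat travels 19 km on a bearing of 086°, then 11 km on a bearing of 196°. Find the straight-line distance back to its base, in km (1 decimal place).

Leg 1 (086°, 19 km): east 19 sin 86° = 18.95, north 19 cos 86° = 1.33
Leg 2 (196°, 11 km): east 11 sin 196° = -3.03, north 11 cos 196° = -10.57
Net: 15.92 east, -9.25 north. Distance = √((15.92)² + (-9.25)²) = 18.413 km.

18.4 km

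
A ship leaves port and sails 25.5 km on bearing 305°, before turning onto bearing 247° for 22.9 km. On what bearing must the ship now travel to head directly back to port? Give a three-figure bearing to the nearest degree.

Leg 1 (305°, 25.5 km): east 25.5 sin 305° = -20.89, north 25.5 cos 305° = 14.63
Leg 2 (247°, 22.9 km): east 22.9 sin 247° = -21.08, north 22.9 cos 247° = -8.95
Net displacement: -41.97 east, 5.68 north. Direction back to start is (41.97, -5.68): bearing = atan2(41.97, -5.68) mod 360° = 97.71° ≈ 098°.

098°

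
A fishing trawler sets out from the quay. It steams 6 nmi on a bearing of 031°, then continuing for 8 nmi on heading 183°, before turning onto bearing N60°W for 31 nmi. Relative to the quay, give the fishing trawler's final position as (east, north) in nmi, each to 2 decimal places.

(-24.18, 12.65)

Leg 1 (031°, 6 nmi): east 6 sin 31° = 3.09, north 6 cos 31° = 5.14
Leg 2 (183°, 8 nmi): east 8 sin 183° = -0.42, north 8 cos 183° = -7.99
Leg 3 (N60°W, 31 nmi): east 31 sin 300° = -26.85, north 31 cos 300° = 15.50
Summing: -24.18 nmi east, 12.65 nmi north → (-24.18, 12.65).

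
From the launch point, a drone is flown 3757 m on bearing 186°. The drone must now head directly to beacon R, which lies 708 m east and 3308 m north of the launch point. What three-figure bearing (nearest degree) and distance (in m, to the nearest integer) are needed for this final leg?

009°, 7130 m

Leg 1 (186°, 3757 m): east 3757 sin 186° = -392.71, north 3757 cos 186° = -3736.42
Current position: (-392.71, -3736.42). Target: (708, 3308). Remaining: Δeast = 1100.71, Δnorth = 7044.42.
Bearing = atan2(1100.71, 7044.42) mod 360° = 8.88°; distance = √((1100.71)² + (7044.42)²) = 7129.895 m.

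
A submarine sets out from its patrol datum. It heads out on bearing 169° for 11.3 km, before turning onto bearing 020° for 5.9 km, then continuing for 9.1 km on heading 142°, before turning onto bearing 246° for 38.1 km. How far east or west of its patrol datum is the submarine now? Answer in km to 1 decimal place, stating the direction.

Leg 1 (169°, 11.3 km): east 11.3 sin 169° = 2.16, north 11.3 cos 169° = -11.09
Leg 2 (020°, 5.9 km): east 5.9 sin 20° = 2.02, north 5.9 cos 20° = 5.54
Leg 3 (142°, 9.1 km): east 9.1 sin 142° = 5.60, north 9.1 cos 142° = -7.17
Leg 4 (246°, 38.1 km): east 38.1 sin 246° = -34.81, north 38.1 cos 246° = -15.50
Net east component: -25.03 km.

25.0 km west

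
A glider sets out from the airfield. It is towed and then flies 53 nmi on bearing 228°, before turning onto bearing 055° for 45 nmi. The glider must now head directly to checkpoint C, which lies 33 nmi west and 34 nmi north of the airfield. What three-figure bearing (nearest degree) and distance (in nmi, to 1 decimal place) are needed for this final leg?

325°, 53.2 nmi

Leg 1 (228°, 53 nmi): east 53 sin 228° = -39.39, north 53 cos 228° = -35.46
Leg 2 (055°, 45 nmi): east 45 sin 55° = 36.86, north 45 cos 55° = 25.81
Current position: (-2.52, -9.65). Target: (-33, 34). Remaining: Δeast = -30.48, Δnorth = 43.65.
Bearing = atan2(-30.48, 43.65) mod 360° = 325.08°; distance = √((-30.48)² + (43.65)²) = 53.238 nmi.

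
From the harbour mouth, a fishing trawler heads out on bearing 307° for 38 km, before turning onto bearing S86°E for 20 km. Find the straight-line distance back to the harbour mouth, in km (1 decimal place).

Leg 1 (307°, 38 km): east 38 sin 307° = -30.35, north 38 cos 307° = 22.87
Leg 2 (S86°E, 20 km): east 20 sin 94° = 19.95, north 20 cos 94° = -1.40
Net: -10.40 east, 21.47 north. Distance = √((-10.40)² + (21.47)²) = 23.858 km.

23.9 km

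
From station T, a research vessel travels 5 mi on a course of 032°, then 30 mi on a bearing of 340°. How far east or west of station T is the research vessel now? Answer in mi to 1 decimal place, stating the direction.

Leg 1 (032°, 5 mi): east 5 sin 32° = 2.65, north 5 cos 32° = 4.24
Leg 2 (340°, 30 mi): east 30 sin 340° = -10.26, north 30 cos 340° = 28.19
Net east component: -7.61 mi.

7.6 mi west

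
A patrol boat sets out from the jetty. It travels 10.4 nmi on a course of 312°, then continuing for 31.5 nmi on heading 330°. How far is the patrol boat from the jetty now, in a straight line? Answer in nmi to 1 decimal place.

Leg 1 (312°, 10.4 nmi): east 10.4 sin 312° = -7.73, north 10.4 cos 312° = 6.96
Leg 2 (330°, 31.5 nmi): east 31.5 sin 330° = -15.75, north 31.5 cos 330° = 27.28
Net: -23.48 east, 34.24 north. Distance = √((-23.48)² + (34.24)²) = 41.516 nmi.

41.5 nmi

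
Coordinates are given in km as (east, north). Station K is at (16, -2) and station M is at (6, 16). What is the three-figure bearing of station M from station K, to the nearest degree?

331°

Δeast = 6 − 16 = -10.00; Δnorth = 16 − -2 = 18.00.
Bearing = atan2(Δeast, Δnorth) mod 360° = 330.95° ≈ 331°.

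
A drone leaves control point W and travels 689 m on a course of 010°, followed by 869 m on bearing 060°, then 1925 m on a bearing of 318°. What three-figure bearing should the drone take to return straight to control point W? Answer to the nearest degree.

Leg 1 (010°, 689 m): east 689 sin 10° = 119.64, north 689 cos 10° = 678.53
Leg 2 (060°, 869 m): east 869 sin 60° = 752.58, north 869 cos 60° = 434.50
Leg 3 (318°, 1925 m): east 1925 sin 318° = -1288.08, north 1925 cos 318° = 1430.55
Net displacement: -415.86 east, 2543.59 north. Direction back to start is (415.86, -2543.59): bearing = atan2(415.86, -2543.59) mod 360° = 170.71° ≈ 171°.

171°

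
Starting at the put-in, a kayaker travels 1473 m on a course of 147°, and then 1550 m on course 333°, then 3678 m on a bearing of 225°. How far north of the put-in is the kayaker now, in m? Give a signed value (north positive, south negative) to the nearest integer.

-2455 m

Leg 1 (147°, 1473 m): east 1473 sin 147° = 802.25, north 1473 cos 147° = -1235.36
Leg 2 (333°, 1550 m): east 1550 sin 333° = -703.69, north 1550 cos 333° = 1381.06
Leg 3 (225°, 3678 m): east 3678 sin 225° = -2600.74, north 3678 cos 225° = -2600.74
Net north component: -2455.04 m.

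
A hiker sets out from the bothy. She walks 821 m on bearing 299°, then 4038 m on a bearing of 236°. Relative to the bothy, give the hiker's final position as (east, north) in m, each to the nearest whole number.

(-4066, -1860)

Leg 1 (299°, 821 m): east 821 sin 299° = -718.06, north 821 cos 299° = 398.03
Leg 2 (236°, 4038 m): east 4038 sin 236° = -3347.65, north 4038 cos 236° = -2258.02
Summing: -4065.72 m east, -1859.99 m north → (-4066, -1860).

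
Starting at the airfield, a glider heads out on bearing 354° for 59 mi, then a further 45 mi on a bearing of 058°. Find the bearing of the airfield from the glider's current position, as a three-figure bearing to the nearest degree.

201°

Leg 1 (354°, 59 mi): east 59 sin 354° = -6.17, north 59 cos 354° = 58.68
Leg 2 (058°, 45 mi): east 45 sin 58° = 38.16, north 45 cos 58° = 23.85
Net displacement: 31.99 east, 82.52 north. Direction back to start is (-31.99, -82.52): bearing = atan2(-31.99, -82.52) mod 360° = 201.19° ≈ 201°.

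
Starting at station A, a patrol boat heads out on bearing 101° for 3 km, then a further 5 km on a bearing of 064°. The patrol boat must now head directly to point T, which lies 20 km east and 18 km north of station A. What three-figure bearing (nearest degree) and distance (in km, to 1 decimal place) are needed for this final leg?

037°, 20.6 km

Leg 1 (101°, 3 km): east 3 sin 101° = 2.94, north 3 cos 101° = -0.57
Leg 2 (064°, 5 km): east 5 sin 64° = 4.49, north 5 cos 64° = 2.19
Current position: (7.44, 1.62). Target: (20, 18). Remaining: Δeast = 12.56, Δnorth = 16.38.
Bearing = atan2(12.56, 16.38) mod 360° = 37.48°; distance = √((12.56)² + (16.38)²) = 20.642 km.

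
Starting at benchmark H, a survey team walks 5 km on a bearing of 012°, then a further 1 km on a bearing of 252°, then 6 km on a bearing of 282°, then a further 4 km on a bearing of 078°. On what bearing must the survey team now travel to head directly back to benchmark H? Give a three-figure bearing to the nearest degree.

164°

Leg 1 (012°, 5 km): east 5 sin 12° = 1.04, north 5 cos 12° = 4.89
Leg 2 (252°, 1 km): east 1 sin 252° = -0.95, north 1 cos 252° = -0.31
Leg 3 (282°, 6 km): east 6 sin 282° = -5.87, north 6 cos 282° = 1.25
Leg 4 (078°, 4 km): east 4 sin 78° = 3.91, north 4 cos 78° = 0.83
Net displacement: -1.87 east, 6.66 north. Direction back to start is (1.87, -6.66): bearing = atan2(1.87, -6.66) mod 360° = 164.34° ≈ 164°.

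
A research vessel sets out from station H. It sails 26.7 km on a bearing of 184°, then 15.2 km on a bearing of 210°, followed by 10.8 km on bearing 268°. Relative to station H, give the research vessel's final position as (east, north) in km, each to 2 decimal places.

(-20.26, -40.18)

Leg 1 (184°, 26.7 km): east 26.7 sin 184° = -1.86, north 26.7 cos 184° = -26.63
Leg 2 (210°, 15.2 km): east 15.2 sin 210° = -7.60, north 15.2 cos 210° = -13.16
Leg 3 (268°, 10.8 km): east 10.8 sin 268° = -10.79, north 10.8 cos 268° = -0.38
Summing: -20.26 km east, -40.18 km north → (-20.26, -40.18).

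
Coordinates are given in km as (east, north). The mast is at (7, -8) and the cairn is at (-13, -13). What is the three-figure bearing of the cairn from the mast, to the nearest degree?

256°

Δeast = -13 − 7 = -20.00; Δnorth = -13 − -8 = -5.00.
Bearing = atan2(Δeast, Δnorth) mod 360° = 255.96° ≈ 256°.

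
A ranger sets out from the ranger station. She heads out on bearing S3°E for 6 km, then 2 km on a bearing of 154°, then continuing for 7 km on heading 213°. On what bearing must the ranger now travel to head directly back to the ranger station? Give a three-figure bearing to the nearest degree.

011°

Leg 1 (S3°E, 6 km): east 6 sin 177° = 0.31, north 6 cos 177° = -5.99
Leg 2 (154°, 2 km): east 2 sin 154° = 0.88, north 2 cos 154° = -1.80
Leg 3 (213°, 7 km): east 7 sin 213° = -3.81, north 7 cos 213° = -5.87
Net displacement: -2.62 east, -13.66 north. Direction back to start is (2.62, 13.66): bearing = atan2(2.62, 13.66) mod 360° = 10.86° ≈ 011°.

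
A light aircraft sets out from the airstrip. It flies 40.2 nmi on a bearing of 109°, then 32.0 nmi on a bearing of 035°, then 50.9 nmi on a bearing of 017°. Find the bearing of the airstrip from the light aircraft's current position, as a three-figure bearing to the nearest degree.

Leg 1 (109°, 40.2 nmi): east 40.2 sin 109° = 38.01, north 40.2 cos 109° = -13.09
Leg 2 (035°, 32.0 nmi): east 32.0 sin 35° = 18.35, north 32.0 cos 35° = 26.21
Leg 3 (017°, 50.9 nmi): east 50.9 sin 17° = 14.88, north 50.9 cos 17° = 48.68
Net displacement: 71.25 east, 61.80 north. Direction back to start is (-71.25, -61.80): bearing = atan2(-71.25, -61.80) mod 360° = 229.06° ≈ 229°.

229°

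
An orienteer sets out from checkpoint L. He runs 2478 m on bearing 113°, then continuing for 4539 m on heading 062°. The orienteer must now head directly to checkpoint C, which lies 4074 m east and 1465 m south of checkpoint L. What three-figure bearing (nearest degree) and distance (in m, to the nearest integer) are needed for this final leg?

220°, 3437 m

Leg 1 (113°, 2478 m): east 2478 sin 113° = 2281.01, north 2478 cos 113° = -968.23
Leg 2 (062°, 4539 m): east 4539 sin 62° = 4007.70, north 4539 cos 62° = 2130.93
Current position: (6288.71, 1162.70). Target: (4074, -1465). Remaining: Δeast = -2214.71, Δnorth = -2627.70.
Bearing = atan2(-2214.71, -2627.70) mod 360° = 220.13°; distance = √((-2214.71)² + (-2627.70)²) = 3436.531 m.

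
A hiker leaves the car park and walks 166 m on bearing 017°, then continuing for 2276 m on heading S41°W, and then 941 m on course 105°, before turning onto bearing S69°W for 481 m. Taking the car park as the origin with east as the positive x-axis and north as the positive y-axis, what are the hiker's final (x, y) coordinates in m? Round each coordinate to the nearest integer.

Leg 1 (017°, 166 m): east 166 sin 17° = 48.53, north 166 cos 17° = 158.75
Leg 2 (S41°W, 2276 m): east 2276 sin 221° = -1493.19, north 2276 cos 221° = -1717.72
Leg 3 (105°, 941 m): east 941 sin 105° = 908.94, north 941 cos 105° = -243.55
Leg 4 (S69°W, 481 m): east 481 sin 249° = -449.05, north 481 cos 249° = -172.37
Summing: -984.77 m east, -1974.90 m north → (-985, -1975).

(-985, -1975)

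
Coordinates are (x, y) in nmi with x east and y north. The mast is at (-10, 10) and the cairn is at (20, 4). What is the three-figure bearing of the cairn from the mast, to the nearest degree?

Δeast = 20 − -10 = 30.00; Δnorth = 4 − 10 = -6.00.
Bearing = atan2(Δeast, Δnorth) mod 360° = 101.31° ≈ 101°.

101°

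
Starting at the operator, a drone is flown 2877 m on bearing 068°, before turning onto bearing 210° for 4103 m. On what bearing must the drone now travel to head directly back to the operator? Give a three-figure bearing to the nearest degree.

346°

Leg 1 (068°, 2877 m): east 2877 sin 68° = 2667.51, north 2877 cos 68° = 1077.74
Leg 2 (210°, 4103 m): east 4103 sin 210° = -2051.50, north 4103 cos 210° = -3553.30
Net displacement: 616.01 east, -2475.56 north. Direction back to start is (-616.01, 2475.56): bearing = atan2(-616.01, 2475.56) mod 360° = 346.03° ≈ 346°.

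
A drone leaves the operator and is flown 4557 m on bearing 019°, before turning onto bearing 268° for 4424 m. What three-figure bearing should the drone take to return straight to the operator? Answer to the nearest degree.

145°

Leg 1 (019°, 4557 m): east 4557 sin 19° = 1483.61, north 4557 cos 19° = 4308.73
Leg 2 (268°, 4424 m): east 4424 sin 268° = -4421.31, north 4424 cos 268° = -154.40
Net displacement: -2937.69 east, 4154.33 north. Direction back to start is (2937.69, -4154.33): bearing = atan2(2937.69, -4154.33) mod 360° = 144.73° ≈ 145°.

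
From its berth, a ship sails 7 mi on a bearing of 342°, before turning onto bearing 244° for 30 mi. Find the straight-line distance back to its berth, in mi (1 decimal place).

Leg 1 (342°, 7 mi): east 7 sin 342° = -2.16, north 7 cos 342° = 6.66
Leg 2 (244°, 30 mi): east 30 sin 244° = -26.96, north 30 cos 244° = -13.15
Net: -29.13 east, -6.49 north. Distance = √((-29.13)² + (-6.49)²) = 29.842 mi.

29.8 mi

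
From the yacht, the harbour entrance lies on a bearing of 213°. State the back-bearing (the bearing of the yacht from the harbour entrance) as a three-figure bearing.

Back-bearing = 213° − 180° = 033°.

033°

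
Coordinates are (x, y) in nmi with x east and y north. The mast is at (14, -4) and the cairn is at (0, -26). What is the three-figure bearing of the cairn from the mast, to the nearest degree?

212°

Δeast = 0 − 14 = -14.00; Δnorth = -26 − -4 = -22.00.
Bearing = atan2(Δeast, Δnorth) mod 360° = 212.47° ≈ 212°.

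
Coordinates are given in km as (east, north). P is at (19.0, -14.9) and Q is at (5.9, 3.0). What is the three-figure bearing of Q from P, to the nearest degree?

324°

Δeast = 5.9 − 19.0 = -13.10; Δnorth = 3.0 − -14.9 = 17.90.
Bearing = atan2(Δeast, Δnorth) mod 360° = 323.80° ≈ 324°.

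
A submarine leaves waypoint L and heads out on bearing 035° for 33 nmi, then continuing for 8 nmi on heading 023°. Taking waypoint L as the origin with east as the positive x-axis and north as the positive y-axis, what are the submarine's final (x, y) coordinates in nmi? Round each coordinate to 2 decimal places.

(22.05, 34.40)

Leg 1 (035°, 33 nmi): east 33 sin 35° = 18.93, north 33 cos 35° = 27.03
Leg 2 (023°, 8 nmi): east 8 sin 23° = 3.13, north 8 cos 23° = 7.36
Summing: 22.05 nmi east, 34.40 nmi north → (22.05, 34.40).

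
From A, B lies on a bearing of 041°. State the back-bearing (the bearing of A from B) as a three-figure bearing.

Back-bearing = 041° + 180° = 221°.

221°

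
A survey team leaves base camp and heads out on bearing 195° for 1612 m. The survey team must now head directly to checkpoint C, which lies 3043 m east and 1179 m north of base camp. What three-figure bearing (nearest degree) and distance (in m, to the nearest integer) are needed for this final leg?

Leg 1 (195°, 1612 m): east 1612 sin 195° = -417.22, north 1612 cos 195° = -1557.07
Current position: (-417.22, -1557.07). Target: (3043, 1179). Remaining: Δeast = 3460.22, Δnorth = 2736.07.
Bearing = atan2(3460.22, 2736.07) mod 360° = 51.67°; distance = √((3460.22)² + (2736.07)²) = 4411.257 m.

052°, 4411 m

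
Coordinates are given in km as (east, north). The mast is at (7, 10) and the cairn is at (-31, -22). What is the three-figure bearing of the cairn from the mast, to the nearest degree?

Δeast = -31 − 7 = -38.00; Δnorth = -22 − 10 = -32.00.
Bearing = atan2(Δeast, Δnorth) mod 360° = 229.90° ≈ 230°.

230°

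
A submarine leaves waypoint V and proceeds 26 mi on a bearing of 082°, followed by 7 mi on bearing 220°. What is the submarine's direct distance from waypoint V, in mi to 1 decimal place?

21.3 mi

Leg 1 (082°, 26 mi): east 26 sin 82° = 25.75, north 26 cos 82° = 3.62
Leg 2 (220°, 7 mi): east 7 sin 220° = -4.50, north 7 cos 220° = -5.36
Net: 21.25 east, -1.74 north. Distance = √((21.25)² + (-1.74)²) = 21.319 mi.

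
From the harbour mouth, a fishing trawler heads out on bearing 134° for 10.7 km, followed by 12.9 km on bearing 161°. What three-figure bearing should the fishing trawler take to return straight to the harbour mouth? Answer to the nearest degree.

Leg 1 (134°, 10.7 km): east 10.7 sin 134° = 7.70, north 10.7 cos 134° = -7.43
Leg 2 (161°, 12.9 km): east 12.9 sin 161° = 4.20, north 12.9 cos 161° = -12.20
Net displacement: 11.90 east, -19.63 north. Direction back to start is (-11.90, 19.63): bearing = atan2(-11.90, 19.63) mod 360° = 328.78° ≈ 329°.

329°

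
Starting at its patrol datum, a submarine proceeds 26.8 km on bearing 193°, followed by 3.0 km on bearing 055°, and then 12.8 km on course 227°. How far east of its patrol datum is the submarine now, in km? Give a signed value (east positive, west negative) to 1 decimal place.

Leg 1 (193°, 26.8 km): east 26.8 sin 193° = -6.03, north 26.8 cos 193° = -26.11
Leg 2 (055°, 3.0 km): east 3.0 sin 55° = 2.46, north 3.0 cos 55° = 1.72
Leg 3 (227°, 12.8 km): east 12.8 sin 227° = -9.36, north 12.8 cos 227° = -8.73
Net east component: -12.93 km.

-12.9 km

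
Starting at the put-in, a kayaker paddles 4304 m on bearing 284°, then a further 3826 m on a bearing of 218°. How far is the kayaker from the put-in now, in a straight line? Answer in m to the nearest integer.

Leg 1 (284°, 4304 m): east 4304 sin 284° = -4176.15, north 4304 cos 284° = 1041.23
Leg 2 (218°, 3826 m): east 3826 sin 218° = -2355.52, north 3826 cos 218° = -3014.93
Net: -6531.67 east, -1973.70 north. Distance = √((-6531.67)² + (-1973.70)²) = 6823.360 m.

6823 m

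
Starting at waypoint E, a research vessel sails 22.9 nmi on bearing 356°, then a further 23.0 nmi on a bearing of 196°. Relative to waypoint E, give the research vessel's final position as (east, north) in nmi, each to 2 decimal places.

Leg 1 (356°, 22.9 nmi): east 22.9 sin 356° = -1.60, north 22.9 cos 356° = 22.84
Leg 2 (196°, 23.0 nmi): east 23.0 sin 196° = -6.34, north 23.0 cos 196° = -22.11
Summing: -7.94 nmi east, 0.74 nmi north → (-7.94, 0.74).

(-7.94, 0.74)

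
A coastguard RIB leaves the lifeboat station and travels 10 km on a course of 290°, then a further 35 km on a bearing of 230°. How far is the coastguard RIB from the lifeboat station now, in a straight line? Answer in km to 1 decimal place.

40.9 km

Leg 1 (290°, 10 km): east 10 sin 290° = -9.40, north 10 cos 290° = 3.42
Leg 2 (230°, 35 km): east 35 sin 230° = -26.81, north 35 cos 230° = -22.50
Net: -36.21 east, -19.08 north. Distance = √((-36.21)² + (-19.08)²) = 40.927 km.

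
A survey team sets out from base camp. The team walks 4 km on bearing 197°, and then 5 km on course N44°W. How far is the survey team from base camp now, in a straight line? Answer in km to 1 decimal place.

Leg 1 (197°, 4 km): east 4 sin 197° = -1.17, north 4 cos 197° = -3.83
Leg 2 (N44°W, 5 km): east 5 sin 316° = -3.47, north 5 cos 316° = 3.60
Net: -4.64 east, -0.23 north. Distance = √((-4.64)² + (-0.23)²) = 4.648 km.

4.6 km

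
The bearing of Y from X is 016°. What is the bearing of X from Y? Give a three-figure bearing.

196°

Back-bearing = 016° + 180° = 196°.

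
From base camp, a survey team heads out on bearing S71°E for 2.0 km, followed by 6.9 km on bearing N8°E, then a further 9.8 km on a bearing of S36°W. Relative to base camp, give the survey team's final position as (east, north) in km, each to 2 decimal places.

Leg 1 (S71°E, 2.0 km): east 2.0 sin 109° = 1.89, north 2.0 cos 109° = -0.65
Leg 2 (N8°E, 6.9 km): east 6.9 sin 8° = 0.96, north 6.9 cos 8° = 6.83
Leg 3 (S36°W, 9.8 km): east 9.8 sin 216° = -5.76, north 9.8 cos 216° = -7.93
Summing: -2.91 km east, -1.75 km north → (-2.91, -1.75).

(-2.91, -1.75)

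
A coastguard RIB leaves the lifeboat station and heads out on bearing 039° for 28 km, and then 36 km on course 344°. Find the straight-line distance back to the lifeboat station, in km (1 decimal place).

Leg 1 (039°, 28 km): east 28 sin 39° = 17.62, north 28 cos 39° = 21.76
Leg 2 (344°, 36 km): east 36 sin 344° = -9.92, north 36 cos 344° = 34.61
Net: 7.70 east, 56.37 north. Distance = √((7.70)² + (56.37)²) = 56.889 km.

56.9 km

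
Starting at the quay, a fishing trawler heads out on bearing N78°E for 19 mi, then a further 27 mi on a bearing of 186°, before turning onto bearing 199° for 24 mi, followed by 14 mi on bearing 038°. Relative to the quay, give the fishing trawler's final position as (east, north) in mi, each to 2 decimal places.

(16.57, -34.56)

Leg 1 (N78°E, 19 mi): east 19 sin 78° = 18.58, north 19 cos 78° = 3.95
Leg 2 (186°, 27 mi): east 27 sin 186° = -2.82, north 27 cos 186° = -26.85
Leg 3 (199°, 24 mi): east 24 sin 199° = -7.81, north 24 cos 199° = -22.69
Leg 4 (038°, 14 mi): east 14 sin 38° = 8.62, north 14 cos 38° = 11.03
Summing: 16.57 mi east, -34.56 mi north → (16.57, -34.56).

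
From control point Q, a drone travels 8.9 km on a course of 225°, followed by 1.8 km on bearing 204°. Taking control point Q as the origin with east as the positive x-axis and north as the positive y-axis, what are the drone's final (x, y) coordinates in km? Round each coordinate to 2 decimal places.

Leg 1 (225°, 8.9 km): east 8.9 sin 225° = -6.29, north 8.9 cos 225° = -6.29
Leg 2 (204°, 1.8 km): east 1.8 sin 204° = -0.73, north 1.8 cos 204° = -1.64
Summing: -7.03 km east, -7.94 km north → (-7.03, -7.94).

(-7.03, -7.94)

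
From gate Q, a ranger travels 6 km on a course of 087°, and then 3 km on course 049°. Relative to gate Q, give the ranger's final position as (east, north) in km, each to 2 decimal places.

(8.26, 2.28)

Leg 1 (087°, 6 km): east 6 sin 87° = 5.99, north 6 cos 87° = 0.31
Leg 2 (049°, 3 km): east 3 sin 49° = 2.26, north 3 cos 49° = 1.97
Summing: 8.26 km east, 2.28 km north → (8.26, 2.28).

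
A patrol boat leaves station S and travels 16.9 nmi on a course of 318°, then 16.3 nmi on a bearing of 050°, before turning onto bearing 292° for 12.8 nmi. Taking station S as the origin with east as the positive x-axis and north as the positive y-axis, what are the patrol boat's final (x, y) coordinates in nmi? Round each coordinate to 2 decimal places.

Leg 1 (318°, 16.9 nmi): east 16.9 sin 318° = -11.31, north 16.9 cos 318° = 12.56
Leg 2 (050°, 16.3 nmi): east 16.3 sin 50° = 12.49, north 16.3 cos 50° = 10.48
Leg 3 (292°, 12.8 nmi): east 12.8 sin 292° = -11.87, north 12.8 cos 292° = 4.79
Summing: -10.69 nmi east, 27.83 nmi north → (-10.69, 27.83).

(-10.69, 27.83)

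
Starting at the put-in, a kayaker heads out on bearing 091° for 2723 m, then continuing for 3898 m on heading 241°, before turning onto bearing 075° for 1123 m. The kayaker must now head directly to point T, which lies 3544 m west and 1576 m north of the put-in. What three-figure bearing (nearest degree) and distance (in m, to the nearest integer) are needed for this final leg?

Leg 1 (091°, 2723 m): east 2723 sin 91° = 2722.59, north 2723 cos 91° = -47.52
Leg 2 (241°, 3898 m): east 3898 sin 241° = -3409.27, north 3898 cos 241° = -1889.79
Leg 3 (075°, 1123 m): east 1123 sin 75° = 1084.73, north 1123 cos 75° = 290.65
Current position: (398.05, -1646.66). Target: (-3544, 1576). Remaining: Δeast = -3942.05, Δnorth = 3222.66.
Bearing = atan2(-3942.05, 3222.66) mod 360° = 309.27°; distance = √((-3942.05)² + (3222.66)²) = 5091.689 m.

309°, 5092 m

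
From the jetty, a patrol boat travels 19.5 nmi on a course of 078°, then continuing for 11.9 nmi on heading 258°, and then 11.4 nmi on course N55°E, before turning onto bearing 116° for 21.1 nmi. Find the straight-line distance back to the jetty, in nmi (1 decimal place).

35.8 nmi

Leg 1 (078°, 19.5 nmi): east 19.5 sin 78° = 19.07, north 19.5 cos 78° = 4.05
Leg 2 (258°, 11.9 nmi): east 11.9 sin 258° = -11.64, north 11.9 cos 258° = -2.47
Leg 3 (N55°E, 11.4 nmi): east 11.4 sin 55° = 9.34, north 11.4 cos 55° = 6.54
Leg 4 (116°, 21.1 nmi): east 21.1 sin 116° = 18.96, north 21.1 cos 116° = -9.25
Net: 35.74 east, -1.13 north. Distance = √((35.74)² + (-1.13)²) = 35.755 nmi.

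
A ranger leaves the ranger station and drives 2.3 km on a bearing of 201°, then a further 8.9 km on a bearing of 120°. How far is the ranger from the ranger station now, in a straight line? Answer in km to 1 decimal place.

Leg 1 (201°, 2.3 km): east 2.3 sin 201° = -0.82, north 2.3 cos 201° = -2.15
Leg 2 (120°, 8.9 km): east 8.9 sin 120° = 7.71, north 8.9 cos 120° = -4.45
Net: 6.88 east, -6.60 north. Distance = √((6.88)² + (-6.60)²) = 9.534 km.

9.5 km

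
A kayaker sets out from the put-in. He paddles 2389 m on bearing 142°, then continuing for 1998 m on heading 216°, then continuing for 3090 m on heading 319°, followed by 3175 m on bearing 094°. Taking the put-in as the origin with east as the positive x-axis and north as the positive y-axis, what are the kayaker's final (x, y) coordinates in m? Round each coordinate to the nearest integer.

(1436, -1388)

Leg 1 (142°, 2389 m): east 2389 sin 142° = 1470.82, north 2389 cos 142° = -1882.56
Leg 2 (216°, 1998 m): east 1998 sin 216° = -1174.39, north 1998 cos 216° = -1616.42
Leg 3 (319°, 3090 m): east 3090 sin 319° = -2027.22, north 3090 cos 319° = 2332.05
Leg 4 (094°, 3175 m): east 3175 sin 94° = 3167.27, north 3175 cos 94° = -221.48
Summing: 1436.46 m east, -1388.40 m north → (1436, -1388).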